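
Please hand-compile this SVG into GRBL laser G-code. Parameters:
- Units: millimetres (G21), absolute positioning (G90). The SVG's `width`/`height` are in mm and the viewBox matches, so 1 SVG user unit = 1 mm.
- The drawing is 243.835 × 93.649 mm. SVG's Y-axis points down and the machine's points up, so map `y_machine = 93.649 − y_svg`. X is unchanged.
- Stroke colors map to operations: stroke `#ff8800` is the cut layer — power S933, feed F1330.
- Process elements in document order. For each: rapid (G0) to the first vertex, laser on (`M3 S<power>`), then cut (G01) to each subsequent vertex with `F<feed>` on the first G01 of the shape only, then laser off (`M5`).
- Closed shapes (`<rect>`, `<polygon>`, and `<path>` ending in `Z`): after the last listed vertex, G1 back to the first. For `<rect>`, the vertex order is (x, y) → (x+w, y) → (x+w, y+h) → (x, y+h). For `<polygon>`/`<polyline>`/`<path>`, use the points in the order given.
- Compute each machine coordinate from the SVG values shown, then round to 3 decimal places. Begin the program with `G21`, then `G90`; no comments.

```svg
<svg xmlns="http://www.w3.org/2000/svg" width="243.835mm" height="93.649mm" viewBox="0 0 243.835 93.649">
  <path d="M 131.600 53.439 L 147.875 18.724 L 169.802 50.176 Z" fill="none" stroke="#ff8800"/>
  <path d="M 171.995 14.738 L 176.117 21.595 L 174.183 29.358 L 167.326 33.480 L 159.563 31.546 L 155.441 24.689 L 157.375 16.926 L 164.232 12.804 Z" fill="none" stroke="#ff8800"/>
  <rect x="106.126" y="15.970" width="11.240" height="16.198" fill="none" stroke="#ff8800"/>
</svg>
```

G21
G90
G0 X131.600 Y40.210
M3 S933
G01 X147.875 Y74.925 F1330
G01 X169.802 Y43.473
G01 X131.600 Y40.210
M5
G0 X171.995 Y78.911
M3 S933
G01 X176.117 Y72.054 F1330
G01 X174.183 Y64.291
G01 X167.326 Y60.169
G01 X159.563 Y62.103
G01 X155.441 Y68.960
G01 X157.375 Y76.723
G01 X164.232 Y80.845
G01 X171.995 Y78.911
M5
G0 X106.126 Y77.679
M3 S933
G01 X117.366 Y77.679 F1330
G01 X117.366 Y61.481
G01 X106.126 Y61.481
G01 X106.126 Y77.679
M5

Since the viewBox matches the mm dimensions, user units are millimetres directly. The only transform is the Y-flip y_m = 93.649 − y_svg.

Shape 1 is a regular polygon drawn with `<path>`. Its stroke #ff8800 means cut at S933, F1330. After flipping Y the toolpath is (131.600,40.210) → (147.875,74.925) → (169.802,43.473) → (131.600,40.210), returning to the start.

Shape 2 is a regular polygon drawn with `<path>`. Its stroke #ff8800 means cut at S933, F1330. After flipping Y the toolpath is (171.995,78.911) → (176.117,72.054) → (174.183,64.291) → (167.326,60.169) → (159.563,62.103) → (155.441,68.960) → (157.375,76.723) → (164.232,80.845) → (171.995,78.911), returning to the start.

Shape 3 is a rectangle drawn with `<rect>`. Its stroke #ff8800 means cut at S933, F1330. After flipping Y the toolpath is (106.126,77.679) → (117.366,77.679) → (117.366,61.481) → (106.126,61.481) → (106.126,77.679), returning to the start.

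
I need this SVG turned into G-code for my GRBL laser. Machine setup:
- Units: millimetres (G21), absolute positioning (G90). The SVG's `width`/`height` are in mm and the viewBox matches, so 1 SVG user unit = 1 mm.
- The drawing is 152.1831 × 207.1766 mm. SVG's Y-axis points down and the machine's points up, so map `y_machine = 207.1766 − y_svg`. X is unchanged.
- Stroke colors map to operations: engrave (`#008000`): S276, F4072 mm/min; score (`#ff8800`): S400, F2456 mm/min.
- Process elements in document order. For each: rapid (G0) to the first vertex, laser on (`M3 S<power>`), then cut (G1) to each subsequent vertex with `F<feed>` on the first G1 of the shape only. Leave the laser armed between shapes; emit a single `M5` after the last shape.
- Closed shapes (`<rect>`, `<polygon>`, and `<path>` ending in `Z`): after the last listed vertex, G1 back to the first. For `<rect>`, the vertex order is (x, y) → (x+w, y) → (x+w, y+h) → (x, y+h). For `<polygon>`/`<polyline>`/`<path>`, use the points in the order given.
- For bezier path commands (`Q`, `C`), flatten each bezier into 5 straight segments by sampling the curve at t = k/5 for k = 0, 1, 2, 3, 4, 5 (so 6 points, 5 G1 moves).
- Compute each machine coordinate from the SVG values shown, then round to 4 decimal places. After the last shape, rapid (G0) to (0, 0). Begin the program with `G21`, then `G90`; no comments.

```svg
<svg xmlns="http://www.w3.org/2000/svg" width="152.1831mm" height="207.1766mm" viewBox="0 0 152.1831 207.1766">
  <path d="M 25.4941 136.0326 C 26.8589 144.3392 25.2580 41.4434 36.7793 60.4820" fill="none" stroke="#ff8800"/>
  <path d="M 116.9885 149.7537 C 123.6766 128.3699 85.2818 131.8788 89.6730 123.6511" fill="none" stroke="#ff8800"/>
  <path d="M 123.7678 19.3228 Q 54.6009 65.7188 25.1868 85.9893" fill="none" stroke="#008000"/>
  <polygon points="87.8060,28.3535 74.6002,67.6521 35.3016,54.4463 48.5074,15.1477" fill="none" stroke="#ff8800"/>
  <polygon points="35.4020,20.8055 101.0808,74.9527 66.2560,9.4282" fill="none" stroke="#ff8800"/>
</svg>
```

G21
G90
G0 X25.4941 Y71.1440
M3 S400
G1 X26.0858 Y77.6392 F2456
G1 X26.7379 Y99.6325
G1 X28.2228 Y125.9332
G1 X31.3125 Y145.3507
G1 X36.7793 Y146.6946
G0 X116.9885 Y57.4229
M3 S400
G1 X116.2944 Y67.5591 F2456
G1 X108.9980 Y73.4792
G1 X99.3172 Y76.9416
G1 X91.4696 Y79.7042
G1 X89.6730 Y83.5255
G0 X123.7678 Y187.8538
M3 S276
G1 X97.6912 Y170.3404 F4072
G1 X74.7947 Y154.9171
G1 X55.0785 Y141.5838
G1 X38.5426 Y130.3405
G1 X25.1868 Y121.1873
G0 X87.8060 Y178.8231
M3 S400
G1 X74.6002 Y139.5245 F2456
G1 X35.3016 Y152.7303
G1 X48.5074 Y192.0289
G1 X87.8060 Y178.8231
G0 X35.4020 Y186.3711
M3 S400
G1 X101.0808 Y132.2239 F2456
G1 X66.2560 Y197.7484
G1 X35.4020 Y186.3711
M5
G0 X0.0000 Y0.0000

Since the viewBox matches the mm dimensions, user units are millimetres directly. The only transform is the Y-flip y_m = 207.1766 − y_svg.

Shape 1 is a cubic bezier drawn with `<path>`. Its stroke #ff8800 means score at S400, F2456. After flipping Y the toolpath is (25.4941,71.1440) → (26.0858,77.6392) → (26.7379,99.6325) → (28.2228,125.9332) → (31.3125,145.3507) → (36.7793,146.6946).

Shape 2 is a cubic bezier drawn with `<path>`. Its stroke #ff8800 means score at S400, F2456. After flipping Y the toolpath is (116.9885,57.4229) → (116.2944,67.5591) → (108.9980,73.4792) → (99.3172,76.9416) → (91.4696,79.7042) → (89.6730,83.5255).

Shape 3 is a quadratic bezier drawn with `<path>`. Its stroke #008000 means engrave at S276, F4072. After flipping Y the toolpath is (123.7678,187.8538) → (97.6912,170.3404) → (74.7947,154.9171) → (55.0785,141.5838) → (38.5426,130.3405) → (25.1868,121.1873).

Shape 4 is a regular polygon drawn with `<polygon>`. Its stroke #ff8800 means score at S400, F2456. After flipping Y the toolpath is (87.8060,178.8231) → (74.6002,139.5245) → (35.3016,152.7303) → (48.5074,192.0289) → (87.8060,178.8231), returning to the start.

Shape 5 is a closed polygon drawn with `<polygon>`. Its stroke #ff8800 means score at S400, F2456. After flipping Y the toolpath is (35.4020,186.3711) → (101.0808,132.2239) → (66.2560,197.7484) → (35.4020,186.3711), returning to the start.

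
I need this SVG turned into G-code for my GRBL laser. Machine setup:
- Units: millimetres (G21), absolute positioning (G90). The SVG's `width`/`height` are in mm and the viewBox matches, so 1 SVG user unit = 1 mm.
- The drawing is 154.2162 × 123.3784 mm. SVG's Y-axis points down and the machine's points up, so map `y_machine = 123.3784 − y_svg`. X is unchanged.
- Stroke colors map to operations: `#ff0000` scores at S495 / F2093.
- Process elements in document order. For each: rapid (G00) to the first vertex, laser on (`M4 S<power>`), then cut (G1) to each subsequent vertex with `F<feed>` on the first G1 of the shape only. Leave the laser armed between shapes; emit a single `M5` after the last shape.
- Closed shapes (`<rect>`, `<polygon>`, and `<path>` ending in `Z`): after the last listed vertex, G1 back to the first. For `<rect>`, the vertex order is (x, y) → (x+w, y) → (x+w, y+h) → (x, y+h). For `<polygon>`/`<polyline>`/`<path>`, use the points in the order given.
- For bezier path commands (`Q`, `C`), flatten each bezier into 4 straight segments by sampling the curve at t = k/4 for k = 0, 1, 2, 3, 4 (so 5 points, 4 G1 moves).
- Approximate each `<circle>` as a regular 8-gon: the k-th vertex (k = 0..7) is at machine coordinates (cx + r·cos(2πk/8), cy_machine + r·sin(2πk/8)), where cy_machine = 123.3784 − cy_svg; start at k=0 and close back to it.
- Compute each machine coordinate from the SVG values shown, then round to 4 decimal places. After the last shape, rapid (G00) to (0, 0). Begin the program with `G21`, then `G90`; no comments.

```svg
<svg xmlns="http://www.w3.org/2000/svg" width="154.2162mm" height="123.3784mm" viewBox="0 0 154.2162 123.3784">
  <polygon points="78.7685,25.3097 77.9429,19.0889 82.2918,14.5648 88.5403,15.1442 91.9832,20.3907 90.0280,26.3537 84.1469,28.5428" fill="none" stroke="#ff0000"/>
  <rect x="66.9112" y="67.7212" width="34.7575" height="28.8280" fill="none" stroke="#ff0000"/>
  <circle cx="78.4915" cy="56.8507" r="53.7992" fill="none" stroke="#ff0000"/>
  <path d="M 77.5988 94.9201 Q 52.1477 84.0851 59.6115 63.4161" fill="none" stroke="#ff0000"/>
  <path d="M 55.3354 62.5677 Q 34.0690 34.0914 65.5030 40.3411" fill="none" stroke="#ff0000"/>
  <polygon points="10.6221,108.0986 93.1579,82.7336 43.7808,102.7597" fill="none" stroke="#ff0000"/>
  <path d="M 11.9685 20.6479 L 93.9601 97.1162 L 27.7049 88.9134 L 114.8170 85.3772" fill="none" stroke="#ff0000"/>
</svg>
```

viewBox `0 0 154.2162 123.3784` with mm width/height → 1 unit = 1 mm. Flip: y_m = 123.3784 − y_svg.

**Shape 1** — `<polygon>` regular polygon, stroke `#ff0000` → score (S495, F2093). Machine vertices: (78.7685,98.0687) → (77.9429,104.2895) → (82.2918,108.8136) → (88.5403,108.2342) → (91.9832,102.9877) → (90.0280,97.0247) → (84.1469,94.8356) → (78.7685,98.0687). Closed: final G1 returns to the first vertex.

**Shape 2** — `<rect>` rectangle, stroke `#ff0000` → score (S495, F2093). Machine vertices: (66.9112,55.6572) → (101.6687,55.6572) → (101.6687,26.8292) → (66.9112,26.8292) → (66.9112,55.6572). Closed: final G1 returns to the first vertex.

**Shape 3** — `<circle>` circle, stroke `#ff0000` → score (S495, F2093). Machine vertices: (132.2907,66.5277) → (116.5333,104.5695) → (78.4915,120.3269) → (40.4497,104.5695) → (24.6923,66.5277) → (40.4497,28.4859) → (78.4915,12.7285) → (116.5333,28.4859) → (132.2907,66.5277). Closed: final G1 returns to the first vertex.

**Shape 4** — `<path>` quadratic bezier, stroke `#ff0000` → score (S495, F2093). Control points (SVG): P0=(77.5988,94.9201), P1=(52.1477,84.0851), P2=(59.6115,63.4161); sampled at t=k/4. Machine vertices: (77.5988,28.4583) → (66.9304,34.4904) → (60.3764,41.7518) → (57.9368,50.2424) → (59.6115,59.9623). Open path.

**Shape 5** — `<path>` quadratic bezier, stroke `#ff0000` → score (S495, F2093). Control points (SVG): P0=(55.3354,62.5677), P1=(34.0690,34.0914), P2=(65.5030,40.3411); sampled at t=k/4. Machine vertices: (55.3354,60.8107) → (47.9960,72.8785) → (47.2441,80.6055) → (53.0798,83.9918) → (65.5030,83.0373). Open path.

**Shape 6** — `<polygon>` closed polygon, stroke `#ff0000` → score (S495, F2093). Machine vertices: (10.6221,15.2798) → (93.1579,40.6448) → (43.7808,20.6187) → (10.6221,15.2798). Closed: final G1 returns to the first vertex.

**Shape 7** — `<path>` open polyline, stroke `#ff0000` → score (S495, F2093). Machine vertices: (11.9685,102.7305) → (93.9601,26.2622) → (27.7049,34.4650) → (114.8170,38.0012). Open path.

G21
G90
G00 X78.7685 Y98.0687
M4 S495
G1 X77.9429 Y104.2895 F2093
G1 X82.2918 Y108.8136
G1 X88.5403 Y108.2342
G1 X91.9832 Y102.9877
G1 X90.0280 Y97.0247
G1 X84.1469 Y94.8356
G1 X78.7685 Y98.0687
G00 X66.9112 Y55.6572
M4 S495
G1 X101.6687 Y55.6572 F2093
G1 X101.6687 Y26.8292
G1 X66.9112 Y26.8292
G1 X66.9112 Y55.6572
G00 X132.2907 Y66.5277
M4 S495
G1 X116.5333 Y104.5695 F2093
G1 X78.4915 Y120.3269
G1 X40.4497 Y104.5695
G1 X24.6923 Y66.5277
G1 X40.4497 Y28.4859
G1 X78.4915 Y12.7285
G1 X116.5333 Y28.4859
G1 X132.2907 Y66.5277
G00 X77.5988 Y28.4583
M4 S495
G1 X66.9304 Y34.4904 F2093
G1 X60.3764 Y41.7518
G1 X57.9368 Y50.2424
G1 X59.6115 Y59.9623
G00 X55.3354 Y60.8107
M4 S495
G1 X47.9960 Y72.8785 F2093
G1 X47.2441 Y80.6055
G1 X53.0798 Y83.9918
G1 X65.5030 Y83.0373
G00 X10.6221 Y15.2798
M4 S495
G1 X93.1579 Y40.6448 F2093
G1 X43.7808 Y20.6187
G1 X10.6221 Y15.2798
G00 X11.9685 Y102.7305
M4 S495
G1 X93.9601 Y26.2622 F2093
G1 X27.7049 Y34.4650
G1 X114.8170 Y38.0012
M5
G00 X0.0000 Y0.0000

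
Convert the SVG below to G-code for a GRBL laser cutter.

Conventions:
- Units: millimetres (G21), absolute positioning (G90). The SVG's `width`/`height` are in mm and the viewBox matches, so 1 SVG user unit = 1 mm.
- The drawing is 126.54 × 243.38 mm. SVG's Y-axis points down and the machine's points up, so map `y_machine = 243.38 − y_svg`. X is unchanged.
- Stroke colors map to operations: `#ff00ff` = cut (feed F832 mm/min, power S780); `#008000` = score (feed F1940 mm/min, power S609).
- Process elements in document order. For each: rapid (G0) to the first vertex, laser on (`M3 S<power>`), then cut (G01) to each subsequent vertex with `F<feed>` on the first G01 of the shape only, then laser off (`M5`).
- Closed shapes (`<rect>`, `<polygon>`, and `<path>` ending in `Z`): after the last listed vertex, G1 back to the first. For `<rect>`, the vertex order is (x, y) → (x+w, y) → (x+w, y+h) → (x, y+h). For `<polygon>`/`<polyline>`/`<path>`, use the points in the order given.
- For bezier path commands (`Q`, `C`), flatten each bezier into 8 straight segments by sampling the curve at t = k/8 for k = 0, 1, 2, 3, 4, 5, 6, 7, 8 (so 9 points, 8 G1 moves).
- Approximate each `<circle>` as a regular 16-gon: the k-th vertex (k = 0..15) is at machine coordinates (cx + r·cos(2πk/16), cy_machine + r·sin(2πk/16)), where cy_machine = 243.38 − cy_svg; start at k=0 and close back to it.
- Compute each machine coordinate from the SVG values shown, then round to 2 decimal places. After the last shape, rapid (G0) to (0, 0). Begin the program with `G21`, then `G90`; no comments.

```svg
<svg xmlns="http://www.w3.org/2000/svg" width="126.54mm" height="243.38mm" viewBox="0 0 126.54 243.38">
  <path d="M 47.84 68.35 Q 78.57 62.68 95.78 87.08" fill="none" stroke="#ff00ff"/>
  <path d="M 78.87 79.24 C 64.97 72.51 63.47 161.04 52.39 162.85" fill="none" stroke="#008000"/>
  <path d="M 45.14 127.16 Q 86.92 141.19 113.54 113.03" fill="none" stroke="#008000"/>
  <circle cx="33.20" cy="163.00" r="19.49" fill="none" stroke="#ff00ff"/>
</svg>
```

G21
G90
G0 X47.84 Y175.03
M3 S780
G01 X55.31 Y175.98 F832
G01 X62.36 Y175.99
G01 X68.99 Y175.05
G01 X75.19 Y173.18
G01 X80.97 Y170.37
G01 X86.33 Y166.62
G01 X91.27 Y161.93
G01 X95.78 Y156.30
M5
G0 X78.87 Y164.14
M3 S609
G01 X74.20 Y162.55 F1940
G01 X70.43 Y154.17
G01 X67.30 Y141.12
G01 X64.57 Y125.54
G01 X61.97 Y109.55
G01 X59.25 Y95.30
G01 X56.14 Y84.92
G01 X52.39 Y80.53
M5
G0 X45.14 Y116.22
M3 S609
G01 X55.35 Y113.37 F1940
G01 X65.08 Y111.84
G01 X74.34 Y111.63
G01 X83.13 Y112.74
G01 X91.44 Y115.16
G01 X99.28 Y118.91
G01 X106.65 Y123.97
G01 X113.54 Y130.35
M5
G0 X52.69 Y80.38
M3 S780
G01 X51.21 Y87.84 F832
G01 X46.98 Y94.16
G01 X40.66 Y98.39
G01 X33.20 Y99.87
G01 X25.74 Y98.39
G01 X19.42 Y94.16
G01 X15.19 Y87.84
G01 X13.71 Y80.38
G01 X15.19 Y72.92
G01 X19.42 Y66.60
G01 X25.74 Y62.37
G01 X33.20 Y60.89
G01 X40.66 Y62.37
G01 X46.98 Y66.60
G01 X51.21 Y72.92
G01 X52.69 Y80.38
M5
G0 X0.00 Y0.00

1 u = 1 mm; y_m = 243.38 − y.

[1] `<path>` quadratic bezier, #ff00ff→cut S780 F832: (47.84,175.03) → (55.31,175.98) → (62.36,175.99) → (68.99,175.05) → (75.19,173.18) → (80.97,170.37) → (86.33,166.62) → (91.27,161.93) → (95.78,156.30)

[2] `<path>` cubic bezier, #008000→score S609 F1940: (78.87,164.14) → (74.20,162.55) → (70.43,154.17) → (67.30,141.12) → (64.57,125.54) → (61.97,109.55) → (59.25,95.30) → (56.14,84.92) → (52.39,80.53)

[3] `<path>` quadratic bezier, #008000→score S609 F1940: (45.14,116.22) → (55.35,113.37) → (65.08,111.84) → (74.34,111.63) → (83.13,112.74) → (91.44,115.16) → (99.28,118.91) → (106.65,123.97) → (113.54,130.35)

[4] `<circle>` circle, #ff00ff→cut S780 F832: (52.69,80.38) → (51.21,87.84) → (46.98,94.16) → (40.66,98.39) → (33.20,99.87) → (25.74,98.39) → (19.42,94.16) → (15.19,87.84) → (13.71,80.38) → (15.19,72.92) → (19.42,66.60) → (25.74,62.37) → (33.20,60.89) → (40.66,62.37) → (46.98,66.60) → (51.21,72.92) → (52.69,80.38) (closed)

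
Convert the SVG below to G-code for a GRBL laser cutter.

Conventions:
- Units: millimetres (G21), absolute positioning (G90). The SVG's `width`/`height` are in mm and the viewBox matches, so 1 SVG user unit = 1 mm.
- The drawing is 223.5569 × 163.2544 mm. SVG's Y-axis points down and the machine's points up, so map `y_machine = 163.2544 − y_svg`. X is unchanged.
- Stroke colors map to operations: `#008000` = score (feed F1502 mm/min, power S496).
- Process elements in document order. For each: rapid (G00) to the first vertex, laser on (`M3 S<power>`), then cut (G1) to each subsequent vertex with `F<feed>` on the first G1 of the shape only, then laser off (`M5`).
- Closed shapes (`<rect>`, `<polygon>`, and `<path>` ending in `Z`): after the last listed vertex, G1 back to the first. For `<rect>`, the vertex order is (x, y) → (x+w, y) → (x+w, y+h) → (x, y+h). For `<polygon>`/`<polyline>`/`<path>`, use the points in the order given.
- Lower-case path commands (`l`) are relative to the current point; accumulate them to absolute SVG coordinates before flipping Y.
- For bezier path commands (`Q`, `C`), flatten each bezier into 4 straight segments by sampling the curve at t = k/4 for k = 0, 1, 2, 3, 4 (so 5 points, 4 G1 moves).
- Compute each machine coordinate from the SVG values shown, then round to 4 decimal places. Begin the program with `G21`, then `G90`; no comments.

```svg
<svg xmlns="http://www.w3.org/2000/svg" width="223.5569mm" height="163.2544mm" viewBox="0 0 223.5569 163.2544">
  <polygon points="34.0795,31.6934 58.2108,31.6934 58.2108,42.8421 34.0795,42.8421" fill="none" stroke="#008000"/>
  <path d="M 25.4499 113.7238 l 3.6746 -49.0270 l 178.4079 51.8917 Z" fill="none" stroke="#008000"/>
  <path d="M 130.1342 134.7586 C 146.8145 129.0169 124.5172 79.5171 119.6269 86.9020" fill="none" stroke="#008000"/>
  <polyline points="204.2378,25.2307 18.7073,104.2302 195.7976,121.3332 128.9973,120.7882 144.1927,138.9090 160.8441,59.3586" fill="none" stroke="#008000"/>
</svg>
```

G21
G90
G00 X34.0795 Y131.5610
M3 S496
G1 X58.2108 Y131.5610 F1502
G1 X58.2108 Y120.4123
G1 X34.0795 Y120.4123
G1 X34.0795 Y131.5610
M5
G00 X25.4499 Y49.5306
M3 S496
G1 X29.1245 Y98.5576 F1502
G1 X207.5324 Y46.6659
G1 X25.4499 Y49.5306
M5
G00 X130.1342 Y28.4958
M3 S496
G1 X136.2171 Y39.4342 F1502
G1 X132.9695 Y57.3466
G1 X125.6774 Y72.7977
G1 X119.6269 Y76.3524
M5
G00 X204.2378 Y138.0237
M3 S496
G1 X18.7073 Y59.0242 F1502
G1 X195.7976 Y41.9212
G1 X128.9973 Y42.4662
G1 X144.1927 Y24.3454
G1 X160.8441 Y103.8958
M5

Since the viewBox matches the mm dimensions, user units are millimetres directly. The only transform is the Y-flip y_m = 163.2544 − y_svg.

Shape 1 is a rectangle drawn with `<polygon>`. Its stroke #008000 means score at S496, F1502. After flipping Y the toolpath is (34.0795,131.5610) → (58.2108,131.5610) → (58.2108,120.4123) → (34.0795,120.4123) → (34.0795,131.5610), returning to the start.

Shape 2 is a closed polygon drawn with `<path>`. Its stroke #008000 means score at S496, F1502. After flipping Y the toolpath is (25.4499,49.5306) → (29.1245,98.5576) → (207.5324,46.6659) → (25.4499,49.5306), returning to the start.

Shape 3 is a cubic bezier drawn with `<path>`. Its stroke #008000 means score at S496, F1502. After flipping Y the toolpath is (130.1342,28.4958) → (136.2171,39.4342) → (132.9695,57.3466) → (125.6774,72.7977) → (119.6269,76.3524).

Shape 4 is a open polyline drawn with `<polyline>`. Its stroke #008000 means score at S496, F1502. After flipping Y the toolpath is (204.2378,138.0237) → (18.7073,59.0242) → (195.7976,41.9212) → (128.9973,42.4662) → (144.1927,24.3454) → (160.8441,103.8958).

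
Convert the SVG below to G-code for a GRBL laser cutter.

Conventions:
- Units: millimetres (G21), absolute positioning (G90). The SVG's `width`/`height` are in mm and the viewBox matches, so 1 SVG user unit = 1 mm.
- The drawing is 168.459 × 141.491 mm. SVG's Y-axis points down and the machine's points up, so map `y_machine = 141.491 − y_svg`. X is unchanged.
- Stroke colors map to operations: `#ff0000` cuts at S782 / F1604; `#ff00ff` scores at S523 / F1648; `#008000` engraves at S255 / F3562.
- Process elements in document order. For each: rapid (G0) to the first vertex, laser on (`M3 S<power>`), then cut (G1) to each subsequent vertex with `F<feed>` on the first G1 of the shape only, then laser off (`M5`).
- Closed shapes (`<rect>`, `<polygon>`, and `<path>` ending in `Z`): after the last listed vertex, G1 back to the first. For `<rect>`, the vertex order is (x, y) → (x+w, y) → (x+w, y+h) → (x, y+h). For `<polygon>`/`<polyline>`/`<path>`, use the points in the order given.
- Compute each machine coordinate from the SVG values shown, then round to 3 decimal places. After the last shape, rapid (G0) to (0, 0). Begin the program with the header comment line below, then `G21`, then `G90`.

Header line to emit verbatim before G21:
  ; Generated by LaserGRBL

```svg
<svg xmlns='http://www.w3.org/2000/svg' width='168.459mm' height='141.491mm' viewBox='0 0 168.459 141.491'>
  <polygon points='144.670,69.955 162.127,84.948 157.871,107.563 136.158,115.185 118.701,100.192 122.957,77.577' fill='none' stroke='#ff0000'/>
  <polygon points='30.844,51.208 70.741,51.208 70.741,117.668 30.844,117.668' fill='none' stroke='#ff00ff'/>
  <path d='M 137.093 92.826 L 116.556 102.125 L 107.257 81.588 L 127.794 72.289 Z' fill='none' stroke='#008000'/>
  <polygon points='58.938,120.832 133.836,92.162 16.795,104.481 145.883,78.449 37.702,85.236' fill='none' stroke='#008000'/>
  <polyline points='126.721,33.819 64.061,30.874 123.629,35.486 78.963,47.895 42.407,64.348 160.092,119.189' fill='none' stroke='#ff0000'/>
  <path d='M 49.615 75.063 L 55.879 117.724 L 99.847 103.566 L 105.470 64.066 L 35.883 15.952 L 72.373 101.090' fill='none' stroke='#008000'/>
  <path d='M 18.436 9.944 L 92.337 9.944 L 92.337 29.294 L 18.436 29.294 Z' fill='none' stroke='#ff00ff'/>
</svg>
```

; Generated by LaserGRBL
G21
G90
G0 X144.670 Y71.536
M3 S782
G1 X162.127 Y56.543 F1604
G1 X157.871 Y33.928
G1 X136.158 Y26.306
G1 X118.701 Y41.299
G1 X122.957 Y63.914
G1 X144.670 Y71.536
M5
G0 X30.844 Y90.283
M3 S523
G1 X70.741 Y90.283 F1648
G1 X70.741 Y23.823
G1 X30.844 Y23.823
G1 X30.844 Y90.283
M5
G0 X137.093 Y48.665
M3 S255
G1 X116.556 Y39.366 F3562
G1 X107.257 Y59.903
G1 X127.794 Y69.202
G1 X137.093 Y48.665
M5
G0 X58.938 Y20.659
M3 S255
G1 X133.836 Y49.329 F3562
G1 X16.795 Y37.010
G1 X145.883 Y63.042
G1 X37.702 Y56.255
G1 X58.938 Y20.659
M5
G0 X126.721 Y107.672
M3 S782
G1 X64.061 Y110.617 F1604
G1 X123.629 Y106.005
G1 X78.963 Y93.596
G1 X42.407 Y77.143
G1 X160.092 Y22.302
M5
G0 X49.615 Y66.428
M3 S255
G1 X55.879 Y23.767 F3562
G1 X99.847 Y37.925
G1 X105.470 Y77.425
G1 X35.883 Y125.539
G1 X72.373 Y40.401
M5
G0 X18.436 Y131.547
M3 S523
G1 X92.337 Y131.547 F1648
G1 X92.337 Y112.197
G1 X18.436 Y112.197
G1 X18.436 Y131.547
M5
G0 X0.000 Y0.000

1 u = 1 mm; y_m = 141.491 − y.

[1] `<polygon>` regular polygon, #ff0000→cut S782 F1604: (144.670,71.536) → (162.127,56.543) → (157.871,33.928) → (136.158,26.306) → (118.701,41.299) → (122.957,63.914) → (144.670,71.536) (closed)

[2] `<polygon>` rectangle, #ff00ff→score S523 F1648: (30.844,90.283) → (70.741,90.283) → (70.741,23.823) → (30.844,23.823) → (30.844,90.283) (closed)

[3] `<path>` regular polygon, #008000→engrave S255 F3562: (137.093,48.665) → (116.556,39.366) → (107.257,59.903) → (127.794,69.202) → (137.093,48.665) (closed)

[4] `<polygon>` closed polygon, #008000→engrave S255 F3562: (58.938,20.659) → (133.836,49.329) → (16.795,37.010) → (145.883,63.042) → (37.702,56.255) → (58.938,20.659) (closed)

[5] `<polyline>` open polyline, #ff0000→cut S782 F1604: (126.721,107.672) → (64.061,110.617) → (123.629,106.005) → (78.963,93.596) → (42.407,77.143) → (160.092,22.302)

[6] `<path>` open polyline, #008000→engrave S255 F3562: (49.615,66.428) → (55.879,23.767) → (99.847,37.925) → (105.470,77.425) → (35.883,125.539) → (72.373,40.401)

[7] `<path>` rectangle, #ff00ff→score S523 F1648: (18.436,131.547) → (92.337,131.547) → (92.337,112.197) → (18.436,112.197) → (18.436,131.547) (closed)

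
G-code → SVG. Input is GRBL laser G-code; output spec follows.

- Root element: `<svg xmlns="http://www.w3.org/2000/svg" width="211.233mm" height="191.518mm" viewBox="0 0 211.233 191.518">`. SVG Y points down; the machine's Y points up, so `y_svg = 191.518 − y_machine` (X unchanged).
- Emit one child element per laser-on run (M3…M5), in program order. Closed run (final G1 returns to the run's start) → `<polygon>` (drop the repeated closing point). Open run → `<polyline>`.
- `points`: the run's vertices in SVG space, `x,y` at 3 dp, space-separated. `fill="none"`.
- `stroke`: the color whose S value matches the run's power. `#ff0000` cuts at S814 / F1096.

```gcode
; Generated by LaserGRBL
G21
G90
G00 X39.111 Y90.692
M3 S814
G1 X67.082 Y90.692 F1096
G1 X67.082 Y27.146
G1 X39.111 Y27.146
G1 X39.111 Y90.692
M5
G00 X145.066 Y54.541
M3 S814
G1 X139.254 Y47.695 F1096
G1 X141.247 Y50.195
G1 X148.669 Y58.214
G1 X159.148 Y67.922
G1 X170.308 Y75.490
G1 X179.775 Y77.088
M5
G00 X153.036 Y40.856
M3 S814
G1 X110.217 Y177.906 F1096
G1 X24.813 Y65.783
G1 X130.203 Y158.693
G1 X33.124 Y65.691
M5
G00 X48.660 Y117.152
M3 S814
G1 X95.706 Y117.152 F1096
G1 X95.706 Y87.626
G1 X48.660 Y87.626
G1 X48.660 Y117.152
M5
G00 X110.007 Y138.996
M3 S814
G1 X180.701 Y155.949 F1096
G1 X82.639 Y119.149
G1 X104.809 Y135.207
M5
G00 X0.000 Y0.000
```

Machine Y-up, SVG Y-down with viewBox height 191.518, so y_svg = 191.518 − y_machine; X carries over. Every run uses S814, so all elements get stroke `#ff0000` (cut).

Run 1: The run returns to its start, so emit a `<polygon>` with points (Y-flipped): 39.111,100.826 67.082,100.826 67.082,164.372 39.111,164.372.

Run 2: The run is open, so emit a `<polyline>` with points (Y-flipped): 145.066,136.977 139.254,143.823 141.247,141.323 148.669,133.304 159.148,123.596 170.308,116.028 179.775,114.430.

Run 3: The run is open, so emit a `<polyline>` with points (Y-flipped): 153.036,150.662 110.217,13.612 24.813,125.735 130.203,32.825 33.124,125.827.

Run 4: The run returns to its start, so emit a `<polygon>` with points (Y-flipped): 48.660,74.366 95.706,74.366 95.706,103.892 48.660,103.892.

Run 5: The run is open, so emit a `<polyline>` with points (Y-flipped): 110.007,52.522 180.701,35.569 82.639,72.369 104.809,56.311.

<svg xmlns="http://www.w3.org/2000/svg" width="211.233mm" height="191.518mm" viewBox="0 0 211.233 191.518">
  <polygon points="39.111,100.826 67.082,100.826 67.082,164.372 39.111,164.372" fill="none" stroke="#ff0000"/>
  <polyline points="145.066,136.977 139.254,143.823 141.247,141.323 148.669,133.304 159.148,123.596 170.308,116.028 179.775,114.430" fill="none" stroke="#ff0000"/>
  <polyline points="153.036,150.662 110.217,13.612 24.813,125.735 130.203,32.825 33.124,125.827" fill="none" stroke="#ff0000"/>
  <polygon points="48.660,74.366 95.706,74.366 95.706,103.892 48.660,103.892" fill="none" stroke="#ff0000"/>
  <polyline points="110.007,52.522 180.701,35.569 82.639,72.369 104.809,56.311" fill="none" stroke="#ff0000"/>
</svg>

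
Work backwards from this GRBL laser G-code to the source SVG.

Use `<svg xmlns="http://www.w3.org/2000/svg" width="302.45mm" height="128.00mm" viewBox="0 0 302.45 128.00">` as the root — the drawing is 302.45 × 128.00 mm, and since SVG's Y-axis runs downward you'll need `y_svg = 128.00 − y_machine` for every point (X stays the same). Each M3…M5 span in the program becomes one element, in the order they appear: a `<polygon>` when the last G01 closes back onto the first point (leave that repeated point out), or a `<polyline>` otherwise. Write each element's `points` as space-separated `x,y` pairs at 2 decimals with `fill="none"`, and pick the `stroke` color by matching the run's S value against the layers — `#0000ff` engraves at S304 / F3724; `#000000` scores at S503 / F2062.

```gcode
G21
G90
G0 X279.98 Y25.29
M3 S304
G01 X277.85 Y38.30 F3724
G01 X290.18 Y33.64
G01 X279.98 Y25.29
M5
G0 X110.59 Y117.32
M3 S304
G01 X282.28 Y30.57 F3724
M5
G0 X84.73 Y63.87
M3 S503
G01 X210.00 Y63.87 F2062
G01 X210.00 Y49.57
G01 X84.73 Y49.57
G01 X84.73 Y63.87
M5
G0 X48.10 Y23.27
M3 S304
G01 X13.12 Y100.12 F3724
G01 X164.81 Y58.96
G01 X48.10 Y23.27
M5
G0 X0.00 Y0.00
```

<svg xmlns="http://www.w3.org/2000/svg" width="302.45mm" height="128.00mm" viewBox="0 0 302.45 128.00">
  <polygon points="279.98,102.71 277.85,89.70 290.18,94.36" fill="none" stroke="#0000ff"/>
  <polyline points="110.59,10.68 282.28,97.43" fill="none" stroke="#0000ff"/>
  <polygon points="84.73,64.13 210.00,64.13 210.00,78.43 84.73,78.43" fill="none" stroke="#000000"/>
  <polygon points="48.10,104.73 13.12,27.88 164.81,69.04" fill="none" stroke="#0000ff"/>
</svg>

Each laser-on run becomes one SVG element. Flip Y back into SVG space with y_svg = 128.00 − y_machine.

Run 1: the run's S304 means `#0000ff` (engrave). The run returns to its start, so emit a `<polygon>` with points (Y-flipped): 279.98,102.71 277.85,89.70 290.18,94.36.

Run 2: power S304 maps to stroke `#0000ff` (engrave). The run is open, so emit a `<polyline>` with points (Y-flipped): 110.59,10.68 282.28,97.43.

Run 3: S503 ⇒ score layer `#000000`. The run returns to its start, so emit a `<polygon>` with points (Y-flipped): 84.73,64.13 210.00,64.13 210.00,78.43 84.73,78.43.

Run 4: power S304 maps to stroke `#0000ff` (engrave). The run returns to its start, so emit a `<polygon>` with points (Y-flipped): 48.10,104.73 13.12,27.88 164.81,69.04.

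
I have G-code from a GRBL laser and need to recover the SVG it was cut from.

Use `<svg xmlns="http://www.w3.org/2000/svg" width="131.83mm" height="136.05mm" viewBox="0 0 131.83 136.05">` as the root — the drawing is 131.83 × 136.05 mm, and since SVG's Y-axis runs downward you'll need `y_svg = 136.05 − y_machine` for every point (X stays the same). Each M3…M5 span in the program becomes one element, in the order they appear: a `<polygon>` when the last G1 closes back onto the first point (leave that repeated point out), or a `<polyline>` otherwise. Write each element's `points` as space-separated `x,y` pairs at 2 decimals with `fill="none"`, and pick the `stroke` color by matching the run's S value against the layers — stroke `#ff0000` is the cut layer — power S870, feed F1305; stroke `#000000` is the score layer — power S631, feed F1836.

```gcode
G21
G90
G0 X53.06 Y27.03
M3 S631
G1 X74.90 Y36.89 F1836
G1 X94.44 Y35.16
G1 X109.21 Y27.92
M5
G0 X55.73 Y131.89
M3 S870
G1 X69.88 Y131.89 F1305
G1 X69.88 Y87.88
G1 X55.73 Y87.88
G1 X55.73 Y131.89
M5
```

<svg xmlns="http://www.w3.org/2000/svg" width="131.83mm" height="136.05mm" viewBox="0 0 131.83 136.05">
  <polyline points="53.06,109.02 74.90,99.16 94.44,100.89 109.21,108.13" fill="none" stroke="#000000"/>
  <polygon points="55.73,4.16 69.88,4.16 69.88,48.17 55.73,48.17" fill="none" stroke="#ff0000"/>
</svg>

y_svg = 136.05 − y_m.

[1] S631→`#000000` (score); open run; points: 53.06,109.02 74.90,99.16 94.44,100.89 109.21,108.13

[2] S870→`#ff0000` (cut); closed run; points: 55.73,4.16 69.88,4.16 69.88,48.17 55.73,48.17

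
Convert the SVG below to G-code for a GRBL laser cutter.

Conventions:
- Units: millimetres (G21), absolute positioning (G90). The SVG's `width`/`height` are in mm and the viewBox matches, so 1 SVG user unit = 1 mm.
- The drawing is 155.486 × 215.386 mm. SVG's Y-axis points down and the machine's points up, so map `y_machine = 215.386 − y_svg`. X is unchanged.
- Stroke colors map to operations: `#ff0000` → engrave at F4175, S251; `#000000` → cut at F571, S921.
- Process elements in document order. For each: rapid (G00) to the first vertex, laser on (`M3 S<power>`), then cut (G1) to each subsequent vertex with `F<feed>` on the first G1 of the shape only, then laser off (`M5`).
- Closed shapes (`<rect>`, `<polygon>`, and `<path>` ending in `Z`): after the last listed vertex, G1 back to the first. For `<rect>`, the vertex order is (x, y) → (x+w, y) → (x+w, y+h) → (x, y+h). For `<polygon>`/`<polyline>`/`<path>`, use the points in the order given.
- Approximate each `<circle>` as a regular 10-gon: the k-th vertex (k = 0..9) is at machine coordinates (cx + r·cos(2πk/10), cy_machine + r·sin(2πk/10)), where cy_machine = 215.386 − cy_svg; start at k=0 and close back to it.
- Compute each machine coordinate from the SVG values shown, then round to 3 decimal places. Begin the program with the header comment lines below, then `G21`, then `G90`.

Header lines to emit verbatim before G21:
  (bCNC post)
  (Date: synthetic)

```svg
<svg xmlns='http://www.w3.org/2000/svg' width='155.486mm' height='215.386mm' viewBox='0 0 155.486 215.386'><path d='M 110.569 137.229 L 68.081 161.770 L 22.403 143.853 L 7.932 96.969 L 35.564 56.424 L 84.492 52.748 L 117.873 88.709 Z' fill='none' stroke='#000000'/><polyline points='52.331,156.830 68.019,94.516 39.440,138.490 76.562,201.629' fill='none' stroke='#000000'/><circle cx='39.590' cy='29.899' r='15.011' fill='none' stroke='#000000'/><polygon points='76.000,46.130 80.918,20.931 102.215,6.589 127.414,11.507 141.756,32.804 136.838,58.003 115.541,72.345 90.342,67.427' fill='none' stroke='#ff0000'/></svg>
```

(bCNC post)
(Date: synthetic)
G21
G90
G00 X110.569 Y78.157
M3 S921
G1 X68.081 Y53.616 F571
G1 X22.403 Y71.533
G1 X7.932 Y118.417
G1 X35.564 Y158.962
G1 X84.492 Y162.638
G1 X117.873 Y126.677
G1 X110.569 Y78.157
M5
G00 X52.331 Y58.556
M3 S921
G1 X68.019 Y120.870 F571
G1 X39.440 Y76.896
G1 X76.562 Y13.757
M5
G00 X54.601 Y185.487
M3 S921
G1 X51.734 Y194.310 F571
G1 X44.229 Y199.763
G1 X34.951 Y199.763
G1 X27.446 Y194.310
G1 X24.579 Y185.487
G1 X27.446 Y176.664
G1 X34.951 Y171.211
G1 X44.229 Y171.211
G1 X51.734 Y176.664
G1 X54.601 Y185.487
M5
G00 X76.000 Y169.256
M3 S251
G1 X80.918 Y194.455 F4175
G1 X102.215 Y208.797
G1 X127.414 Y203.879
G1 X141.756 Y182.582
G1 X136.838 Y157.383
G1 X115.541 Y143.041
G1 X90.342 Y147.959
G1 X76.000 Y169.256
M5

Since the viewBox matches the mm dimensions, user units are millimetres directly. The only transform is the Y-flip y_m = 215.386 − y_svg.

Shape 1 is a regular polygon drawn with `<path>`. Its stroke #000000 means cut at S921, F571. After flipping Y the toolpath is (110.569,78.157) → (68.081,53.616) → (22.403,71.533) → (7.932,118.417) → (35.564,158.962) → (84.492,162.638) → (117.873,126.677) → (110.569,78.157), returning to the start.

Shape 2 is a open polyline drawn with `<polyline>`. Its stroke #000000 means cut at S921, F571. After flipping Y the toolpath is (52.331,58.556) → (68.019,120.870) → (39.440,76.896) → (76.562,13.757).

Shape 3 is a circle drawn with `<circle>`. Its stroke #000000 means cut at S921, F571. After flipping Y the toolpath is (54.601,185.487) → (51.734,194.310) → (44.229,199.763) → (34.951,199.763) → (27.446,194.310) → (24.579,185.487) → (27.446,176.664) → (34.951,171.211) → (44.229,171.211) → (51.734,176.664) → (54.601,185.487), returning to the start.

Shape 4 is a regular polygon drawn with `<polygon>`. Its stroke #ff0000 means engrave at S251, F4175. After flipping Y the toolpath is (76.000,169.256) → (80.918,194.455) → (102.215,208.797) → (127.414,203.879) → (141.756,182.582) → (136.838,157.383) → (115.541,143.041) → (90.342,147.959) → (76.000,169.256), returning to the start.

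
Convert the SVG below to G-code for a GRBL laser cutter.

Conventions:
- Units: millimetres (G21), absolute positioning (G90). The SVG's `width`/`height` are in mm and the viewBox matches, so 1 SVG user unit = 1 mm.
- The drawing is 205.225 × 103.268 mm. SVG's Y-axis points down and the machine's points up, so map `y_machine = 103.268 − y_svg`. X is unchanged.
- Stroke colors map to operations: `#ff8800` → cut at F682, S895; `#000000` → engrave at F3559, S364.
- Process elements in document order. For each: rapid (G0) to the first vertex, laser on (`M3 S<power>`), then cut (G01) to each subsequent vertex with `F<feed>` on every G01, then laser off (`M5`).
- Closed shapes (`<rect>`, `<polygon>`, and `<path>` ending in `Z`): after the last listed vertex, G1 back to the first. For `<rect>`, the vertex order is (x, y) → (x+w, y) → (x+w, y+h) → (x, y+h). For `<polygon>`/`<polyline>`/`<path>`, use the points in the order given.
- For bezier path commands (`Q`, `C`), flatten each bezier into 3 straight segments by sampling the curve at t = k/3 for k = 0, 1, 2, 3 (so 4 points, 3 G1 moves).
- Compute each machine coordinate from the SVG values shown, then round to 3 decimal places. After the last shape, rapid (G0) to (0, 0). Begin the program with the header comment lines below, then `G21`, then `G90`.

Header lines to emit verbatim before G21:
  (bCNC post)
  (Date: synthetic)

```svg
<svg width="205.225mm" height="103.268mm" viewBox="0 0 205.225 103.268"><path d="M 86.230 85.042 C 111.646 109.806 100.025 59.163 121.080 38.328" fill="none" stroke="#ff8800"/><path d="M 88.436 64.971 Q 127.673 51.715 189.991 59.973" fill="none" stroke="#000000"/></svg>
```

1 u = 1 mm; y_m = 103.268 − y.

[1] `<path>` cubic bezier, #ff8800→cut S895 F682: (86.230,18.226) → (101.882,14.701) → (108.335,38.066) → (121.080,64.940)

[2] `<path>` quadratic bezier, #000000→engrave S364 F3559: (88.436,38.297) → (117.159,44.744) → (151.010,46.410) → (189.991,43.295)

(bCNC post)
(Date: synthetic)
G21
G90
G0 X86.230 Y18.226
M3 S895
G01 X101.882 Y14.701 F682
G01 X108.335 Y38.066 F682
G01 X121.080 Y64.940 F682
M5
G0 X88.436 Y38.297
M3 S364
G01 X117.159 Y44.744 F3559
G01 X151.010 Y46.410 F3559
G01 X189.991 Y43.295 F3559
M5
G0 X0.000 Y0.000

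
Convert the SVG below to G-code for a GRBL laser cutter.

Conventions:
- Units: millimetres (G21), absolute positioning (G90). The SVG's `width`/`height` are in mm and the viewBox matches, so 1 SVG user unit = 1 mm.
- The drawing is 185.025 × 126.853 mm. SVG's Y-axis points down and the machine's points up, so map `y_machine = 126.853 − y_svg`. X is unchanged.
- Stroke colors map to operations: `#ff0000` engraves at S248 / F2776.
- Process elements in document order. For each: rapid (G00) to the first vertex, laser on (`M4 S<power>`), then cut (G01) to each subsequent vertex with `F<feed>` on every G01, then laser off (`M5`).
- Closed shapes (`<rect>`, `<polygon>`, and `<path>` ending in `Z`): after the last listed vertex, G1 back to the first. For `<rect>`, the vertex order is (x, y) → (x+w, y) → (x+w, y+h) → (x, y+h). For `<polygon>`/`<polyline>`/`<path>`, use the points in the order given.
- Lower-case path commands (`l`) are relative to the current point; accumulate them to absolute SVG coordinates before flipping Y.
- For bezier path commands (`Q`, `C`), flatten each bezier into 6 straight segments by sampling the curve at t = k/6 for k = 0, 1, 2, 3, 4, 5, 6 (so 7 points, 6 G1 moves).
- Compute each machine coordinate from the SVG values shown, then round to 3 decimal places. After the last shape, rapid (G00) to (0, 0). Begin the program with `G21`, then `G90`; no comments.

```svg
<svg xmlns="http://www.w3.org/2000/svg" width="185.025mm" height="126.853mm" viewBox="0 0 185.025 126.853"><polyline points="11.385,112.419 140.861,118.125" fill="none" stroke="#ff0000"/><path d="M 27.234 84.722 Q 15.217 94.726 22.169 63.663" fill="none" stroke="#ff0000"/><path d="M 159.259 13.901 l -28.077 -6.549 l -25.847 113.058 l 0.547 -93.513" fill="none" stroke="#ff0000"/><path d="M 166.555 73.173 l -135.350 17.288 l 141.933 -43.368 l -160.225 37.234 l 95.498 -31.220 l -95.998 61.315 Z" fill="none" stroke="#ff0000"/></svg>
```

G21
G90
G00 X11.385 Y14.434
M4 S248
G01 X140.861 Y8.728 F2776
M5
G00 X27.234 Y42.131
M4 S248
G01 X23.755 Y39.937 F2776
G01 X21.330 Y40.025 F2776
G01 X19.959 Y42.394 F2776
G01 X19.642 Y47.044 F2776
G01 X20.379 Y53.976 F2776
G01 X22.169 Y63.190 F2776
M5
G00 X159.259 Y112.952
M4 S248
G01 X131.182 Y119.501 F2776
G01 X105.335 Y6.443 F2776
G01 X105.882 Y99.956 F2776
M5
G00 X166.555 Y53.680
M4 S248
G01 X31.205 Y36.392 F2776
G01 X173.138 Y79.760 F2776
G01 X12.913 Y42.526 F2776
G01 X108.411 Y73.746 F2776
G01 X12.413 Y12.431 F2776
G01 X166.555 Y53.680 F2776
M5
G00 X0.000 Y0.000

viewBox `0 0 185.025 126.853` with mm width/height → 1 unit = 1 mm. Flip: y_m = 126.853 − y_svg.

**Shape 1** — `<polyline>` line segment, stroke `#ff0000` → engrave (S248, F2776). Machine vertices: (11.385,14.434) → (140.861,8.728). Open path.

**Shape 2** — `<path>` quadratic bezier, stroke `#ff0000` → engrave (S248, F2776). Control points (SVG): P0=(27.234,84.722), P1=(15.217,94.726), P2=(22.169,63.663); sampled at t=k/6. Machine vertices: (27.234,42.131) → (23.755,39.937) → (21.330,40.025) → (19.959,42.394) → (19.642,47.044) → (20.379,53.976) → (22.169,63.190). Open path.

**Shape 3** — `<path>` open polyline, stroke `#ff0000` → engrave (S248, F2776). Machine vertices: (159.259,112.952) → (131.182,119.501) → (105.335,6.443) → (105.882,99.956). Open path.

**Shape 4** — `<path>` closed polygon, stroke `#ff0000` → engrave (S248, F2776). Machine vertices: (166.555,53.680) → (31.205,36.392) → (173.138,79.760) → (12.913,42.526) → (108.411,73.746) → (12.413,12.431) → (166.555,53.680). Closed: final G1 returns to the first vertex.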